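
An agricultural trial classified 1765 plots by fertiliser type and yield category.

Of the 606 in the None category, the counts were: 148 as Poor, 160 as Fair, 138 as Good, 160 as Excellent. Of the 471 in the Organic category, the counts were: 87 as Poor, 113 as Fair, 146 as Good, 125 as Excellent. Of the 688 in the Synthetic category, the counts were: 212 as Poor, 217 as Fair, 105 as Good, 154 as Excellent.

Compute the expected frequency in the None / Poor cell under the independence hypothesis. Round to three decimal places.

Row total (None) = 606; column total (Poor) = 447; grand total N = 1765.
Expected count = (row total × column total) / N = 606 × 447 / 1765 = 153.474.

153.474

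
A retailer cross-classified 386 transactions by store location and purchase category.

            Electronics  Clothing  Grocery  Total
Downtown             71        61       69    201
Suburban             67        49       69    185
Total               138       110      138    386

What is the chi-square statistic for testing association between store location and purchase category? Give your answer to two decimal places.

Grand total N = 386.
Expected counts (row total × column total / N):
  Downtown, Electronics: 201×138/386 = 71.860
  Downtown, Clothing: 201×110/386 = 57.280
  Downtown, Grocery: 201×138/386 = 71.860
  Suburban, Electronics: 185×138/386 = 66.140
  Suburban, Clothing: 185×110/386 = 52.720
  Suburban, Grocery: 185×138/386 = 66.140
Contributions (O − E)²/E:
  (71 − 71.860)²/71.860 = 0.0103
  (61 − 57.280)²/57.280 = 0.2416
  (69 − 71.860)²/71.860 = 0.1138
  (67 − 66.140)²/66.140 = 0.0112
  (49 − 52.720)²/52.720 = 0.2625
  (69 − 66.140)²/66.140 = 0.1237
χ² = 0.0103 + 0.2416 + 0.1138 + 0.0112 + 0.2625 + 0.1237 = 0.76

0.76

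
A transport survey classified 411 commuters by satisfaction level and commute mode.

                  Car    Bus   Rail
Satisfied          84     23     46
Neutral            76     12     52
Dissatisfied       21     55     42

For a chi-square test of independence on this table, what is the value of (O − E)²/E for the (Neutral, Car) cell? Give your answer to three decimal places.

Row total (Neutral) = 140; column total (Car) = 181; N = 411.
Expected count E = 140 × 181 / 411 = 61.6545.
Contribution = (O − E)²/E = (76 − 61.6545)² / 61.6545 = 3.338.

3.338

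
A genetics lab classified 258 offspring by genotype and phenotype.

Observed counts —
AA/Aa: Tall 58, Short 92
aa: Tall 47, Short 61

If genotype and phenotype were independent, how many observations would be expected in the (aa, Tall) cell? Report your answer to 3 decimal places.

43.953

Row total (aa) = 108; column total (Tall) = 105; grand total N = 258.
Expected count = (row total × column total) / N = 108 × 105 / 258 = 43.953.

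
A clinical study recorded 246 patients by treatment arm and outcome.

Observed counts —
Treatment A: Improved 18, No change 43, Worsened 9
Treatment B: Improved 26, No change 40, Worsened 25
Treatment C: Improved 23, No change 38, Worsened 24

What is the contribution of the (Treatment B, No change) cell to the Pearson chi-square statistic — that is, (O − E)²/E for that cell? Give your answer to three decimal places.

Row total (Treatment B) = 91; column total (No change) = 121; N = 246.
Expected count E = 91 × 121 / 246 = 44.7602.
Contribution = (O − E)²/E = (40 − 44.7602)² / 44.7602 = 0.506.

0.506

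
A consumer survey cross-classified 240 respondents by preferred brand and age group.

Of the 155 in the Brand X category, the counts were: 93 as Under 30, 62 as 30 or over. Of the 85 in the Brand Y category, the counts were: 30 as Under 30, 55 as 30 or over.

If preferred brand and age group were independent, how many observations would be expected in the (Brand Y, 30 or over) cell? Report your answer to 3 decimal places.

Row total (Brand Y) = 85; column total (30 or over) = 117; grand total N = 240.
Expected count = (row total × column total) / N = 85 × 117 / 240 = 41.438.

41.438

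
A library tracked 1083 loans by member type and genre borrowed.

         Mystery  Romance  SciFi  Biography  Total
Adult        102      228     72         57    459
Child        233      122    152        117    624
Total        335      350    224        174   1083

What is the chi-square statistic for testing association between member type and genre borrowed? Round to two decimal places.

110.01

Grand total N = 1083.
Expected counts (row total × column total / N):
  Adult, Mystery: 459×335/1083 = 141.981
  Adult, Romance: 459×350/1083 = 148.338
  Adult, SciFi: 459×224/1083 = 94.936
  Adult, Biography: 459×174/1083 = 73.745
  Child, Mystery: 624×335/1083 = 193.019
  Child, Romance: 624×350/1083 = 201.662
  Child, SciFi: 624×224/1083 = 129.064
  Child, Biography: 624×174/1083 = 100.255
Contributions (O − E)²/E:
  (102 − 141.981)²/141.981 = 11.2584
  (228 − 148.338)²/148.338 = 42.7809
  (72 − 94.936)²/94.936 = 5.5412
  (57 − 73.745)²/73.745 = 3.8022
  (233 − 193.019)²/193.019 = 8.2815
  (122 − 201.662)²/201.662 = 31.4687
  (152 − 129.064)²/129.064 = 4.0760
  (117 − 100.255)²/100.255 = 2.7968
χ² = 11.2584 + 42.7809 + 5.5412 + 3.8022 + 8.2815 + 31.4687 + 4.0760 + 2.7968 = 110.01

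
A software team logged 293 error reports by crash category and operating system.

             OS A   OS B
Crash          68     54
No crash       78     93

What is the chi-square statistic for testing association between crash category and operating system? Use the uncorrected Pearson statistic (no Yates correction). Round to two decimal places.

Row totals: 122, 171. Column totals: 146, 147. Grand total N = 293.
Expected counts (row total × column total / N):
  Crash, OS A: 122×146/293 = 60.792
  Crash, OS B: 122×147/293 = 61.208
  No crash, OS A: 171×146/293 = 85.208
  No crash, OS B: 171×147/293 = 85.792
Contributions (O − E)²/E:
  (68 − 60.792)²/60.792 = 0.8546
  (54 − 61.208)²/61.208 = 0.8488
  (78 − 85.208)²/85.208 = 0.6097
  (93 − 85.792)²/85.792 = 0.6056
χ² = 0.8546 + 0.8488 + 0.6097 + 0.6056 = 2.92

2.92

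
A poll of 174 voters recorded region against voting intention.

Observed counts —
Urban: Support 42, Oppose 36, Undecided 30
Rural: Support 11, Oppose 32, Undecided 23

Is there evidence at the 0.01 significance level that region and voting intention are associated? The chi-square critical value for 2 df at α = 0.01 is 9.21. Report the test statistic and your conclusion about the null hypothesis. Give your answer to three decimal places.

9.720; reject H₀

Row totals: 108, 66. Column totals: 53, 68, 53. Grand total N = 174.
Expected counts (row total × column total / N):
  Urban, Support: 108×53/174 = 32.8966
  Urban, Oppose: 108×68/174 = 42.2069
  Urban, Undecided: 108×53/174 = 32.8966
  Rural, Support: 66×53/174 = 20.1034
  Rural, Oppose: 66×68/174 = 25.7931
  Rural, Undecided: 66×53/174 = 20.1034
Contributions (O − E)²/E:
  (42 − 32.8966)²/32.8966 = 2.5192
  (36 − 42.2069)²/42.2069 = 0.9128
  (30 − 32.8966)²/32.8966 = 0.2551
  (11 − 20.1034)²/20.1034 = 4.1223
  (32 − 25.7931)²/25.7931 = 1.4936
  (23 − 20.1034)²/20.1034 = 0.4174
χ² = 2.5192 + 0.9128 + 0.2551 + 4.1223 + 1.4936 + 0.4174 = 9.720
df = (2−1)(3−1) = 2. Since 9.720 > 9.21, reject the null hypothesis of independence at α = 0.01.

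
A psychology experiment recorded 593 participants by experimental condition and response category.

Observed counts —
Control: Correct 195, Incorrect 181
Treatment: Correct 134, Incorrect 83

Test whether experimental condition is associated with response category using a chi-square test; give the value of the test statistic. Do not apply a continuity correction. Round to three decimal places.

5.448

Row totals: 376, 217. Column totals: 329, 264. Grand total N = 593.
Expected counts (row total × column total / N):
  Control, Correct: 376×329/593 = 208.6071
  Control, Incorrect: 376×264/593 = 167.3929
  Treatment, Correct: 217×329/593 = 120.3929
  Treatment, Incorrect: 217×264/593 = 96.6071
Contributions (O − E)²/E:
  (195 − 208.6071)²/208.6071 = 0.8876
  (181 − 167.3929)²/167.3929 = 1.1061
  (134 − 120.3929)²/120.3929 = 1.5379
  (83 − 96.6071)²/96.6071 = 1.9166
χ² = 0.8876 + 1.1061 + 1.5379 + 1.9166 = 5.448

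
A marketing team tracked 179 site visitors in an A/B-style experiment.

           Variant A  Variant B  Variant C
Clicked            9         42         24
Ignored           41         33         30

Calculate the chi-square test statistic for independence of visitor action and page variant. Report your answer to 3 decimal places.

Row totals: 75, 104. Column totals: 50, 75, 54. Grand total N = 179.
Expected counts (row total × column total / N):
  Clicked, Variant A: 75×50/179 = 20.9497
  Clicked, Variant B: 75×75/179 = 31.4246
  Clicked, Variant C: 75×54/179 = 22.6257
  Ignored, Variant A: 104×50/179 = 29.0503
  Ignored, Variant B: 104×75/179 = 43.5754
  Ignored, Variant C: 104×54/179 = 31.3743
Contributions (O − E)²/E:
  (9 − 20.9497)²/20.9497 = 6.8161
  (42 − 31.4246)²/31.4246 = 3.5590
  (24 − 22.6257)²/22.6257 = 0.0835
  (41 − 29.0503)²/29.0503 = 4.9155
  (33 − 43.5754)²/43.5754 = 2.5666
  (30 − 31.3743)²/31.3743 = 0.0602
χ² = 6.8161 + 3.5590 + 0.0835 + 4.9155 + 2.5666 + 0.0602 = 18.001

18.001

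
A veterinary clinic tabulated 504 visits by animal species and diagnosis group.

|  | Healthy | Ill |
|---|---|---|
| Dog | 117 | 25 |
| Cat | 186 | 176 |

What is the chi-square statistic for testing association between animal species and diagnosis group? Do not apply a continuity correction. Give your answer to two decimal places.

40.91

Row totals: 142, 362. Column totals: 303, 201. Grand total N = 504.
Expected counts (row total × column total / N):
  Dog, Healthy: 142×303/504 = 85.369
  Dog, Ill: 142×201/504 = 56.631
  Cat, Healthy: 362×303/504 = 217.631
  Cat, Ill: 362×201/504 = 144.369
Contributions (O − E)²/E:
  (117 − 85.369)²/85.369 = 11.7199
  (25 − 56.631)²/56.631 = 17.6674
  (186 − 217.631)²/217.631 = 4.5973
  (176 − 144.369)²/144.369 = 6.9303
χ² = 11.7199 + 17.6674 + 4.5973 + 6.9303 = 40.91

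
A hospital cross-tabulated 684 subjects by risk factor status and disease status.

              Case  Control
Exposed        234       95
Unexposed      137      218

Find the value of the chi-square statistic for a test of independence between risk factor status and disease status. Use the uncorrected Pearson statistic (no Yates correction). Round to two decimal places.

Row totals: 329, 355. Column totals: 371, 313. Grand total N = 684.
Expected counts (row total × column total / N):
  Exposed, Case: 329×371/684 = 178.449
  Exposed, Control: 329×313/684 = 150.551
  Unexposed, Case: 355×371/684 = 192.551
  Unexposed, Control: 355×313/684 = 162.449
Contributions (O − E)²/E:
  (234 − 178.449)²/178.449 = 17.2930
  (95 − 150.551)²/150.551 = 20.4975
  (137 − 192.551)²/192.551 = 16.0265
  (218 − 162.449)²/162.449 = 18.9962
χ² = 17.2930 + 20.4975 + 16.0265 + 18.9962 = 72.81

72.81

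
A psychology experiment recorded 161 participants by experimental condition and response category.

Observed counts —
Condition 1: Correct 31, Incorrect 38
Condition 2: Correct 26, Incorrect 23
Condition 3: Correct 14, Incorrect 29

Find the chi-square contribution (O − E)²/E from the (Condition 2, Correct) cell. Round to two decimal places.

0.89

Row total (Condition 2) = 49; column total (Correct) = 71; N = 161.
Expected count E = 49 × 71 / 161 = 21.609.
Contribution = (O − E)²/E = (26 − 21.609)² / 21.609 = 0.89.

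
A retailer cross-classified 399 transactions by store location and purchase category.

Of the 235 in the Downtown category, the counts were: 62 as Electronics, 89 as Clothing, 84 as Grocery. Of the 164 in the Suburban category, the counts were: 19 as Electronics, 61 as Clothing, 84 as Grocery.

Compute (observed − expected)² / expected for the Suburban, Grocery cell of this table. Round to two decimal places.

3.24

Row total (Suburban) = 164; column total (Grocery) = 168; N = 399.
Expected count E = 164 × 168 / 399 = 69.053.
Contribution = (O − E)²/E = (84 − 69.053)² / 69.053 = 3.24.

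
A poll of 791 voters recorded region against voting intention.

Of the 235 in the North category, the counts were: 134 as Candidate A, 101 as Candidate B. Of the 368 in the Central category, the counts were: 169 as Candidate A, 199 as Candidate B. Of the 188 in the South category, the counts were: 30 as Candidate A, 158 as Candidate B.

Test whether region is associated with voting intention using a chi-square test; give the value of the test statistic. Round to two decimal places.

76.38

Row totals: 235, 368, 188. Column totals: 333, 458. Grand total N = 791.
Expected counts (row total × column total / N):
  North, Candidate A: 235×333/791 = 98.932
  North, Candidate B: 235×458/791 = 136.068
  Central, Candidate A: 368×333/791 = 154.923
  Central, Candidate B: 368×458/791 = 213.077
  South, Candidate A: 188×333/791 = 79.145
  South, Candidate B: 188×458/791 = 108.855
Contributions (O − E)²/E:
  (134 − 98.932)²/98.932 = 12.4304
  (101 − 136.068)²/136.068 = 9.0379
  (169 − 154.923)²/154.923 = 1.2791
  (199 − 213.077)²/213.077 = 0.9300
  (30 − 79.145)²/79.145 = 30.5165
  (158 − 108.855)²/108.855 = 22.1876
χ² = 12.4304 + 9.0379 + 1.2791 + 0.9300 + 30.5165 + 22.1876 = 76.38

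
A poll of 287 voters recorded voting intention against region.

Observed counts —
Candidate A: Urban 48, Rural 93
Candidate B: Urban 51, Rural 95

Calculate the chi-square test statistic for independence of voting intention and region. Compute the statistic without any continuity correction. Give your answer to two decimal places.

Row totals: 141, 146. Column totals: 99, 188. Grand total N = 287.
Expected counts (row total × column total / N):
  Candidate A, Urban: 141×99/287 = 48.638
  Candidate A, Rural: 141×188/287 = 92.362
  Candidate B, Urban: 146×99/287 = 50.362
  Candidate B, Rural: 146×188/287 = 95.638
Contributions (O − E)²/E:
  (48 − 48.638)²/48.638 = 0.0084
  (93 − 92.362)²/92.362 = 0.0044
  (51 − 50.362)²/50.362 = 0.0081
  (95 − 95.638)²/95.638 = 0.0043
χ² = 0.0084 + 0.0044 + 0.0081 + 0.0043 = 0.03

0.03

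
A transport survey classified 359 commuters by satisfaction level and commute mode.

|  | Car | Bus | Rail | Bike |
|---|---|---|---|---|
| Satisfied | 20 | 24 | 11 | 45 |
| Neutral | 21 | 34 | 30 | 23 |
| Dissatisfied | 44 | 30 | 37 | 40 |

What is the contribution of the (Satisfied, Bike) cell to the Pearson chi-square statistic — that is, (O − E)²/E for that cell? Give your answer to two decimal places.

Row total (Satisfied) = 100; column total (Bike) = 108; N = 359.
Expected count E = 100 × 108 / 359 = 30.084.
Contribution = (O − E)²/E = (45 − 30.084)² / 30.084 = 7.40.

7.40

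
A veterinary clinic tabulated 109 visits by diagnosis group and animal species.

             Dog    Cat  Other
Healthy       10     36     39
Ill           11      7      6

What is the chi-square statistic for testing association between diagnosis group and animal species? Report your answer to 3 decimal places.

Row totals: 85, 24. Column totals: 21, 43, 45. Grand total N = 109.
Expected counts (row total × column total / N):
  Healthy, Dog: 85×21/109 = 16.37615
  Healthy, Cat: 85×43/109 = 33.53211
  Healthy, Other: 85×45/109 = 35.09174
  Ill, Dog: 24×21/109 = 4.62385
  Ill, Cat: 24×43/109 = 9.46789
  Ill, Other: 24×45/109 = 9.90826
Contributions (O − E)²/E:
  (10 − 16.37615)²/16.37615 = 2.4826
  (36 − 33.53211)²/33.53211 = 0.1816
  (39 − 35.09174)²/35.09174 = 0.4353
  (11 − 4.62385)²/4.62385 = 8.7925
  (7 − 9.46789)²/9.46789 = 0.6433
  (6 − 9.90826)²/9.90826 = 1.5416
χ² = 2.4826 + 0.1816 + 0.4353 + 8.7925 + 0.6433 + 1.5416 = 14.077

14.077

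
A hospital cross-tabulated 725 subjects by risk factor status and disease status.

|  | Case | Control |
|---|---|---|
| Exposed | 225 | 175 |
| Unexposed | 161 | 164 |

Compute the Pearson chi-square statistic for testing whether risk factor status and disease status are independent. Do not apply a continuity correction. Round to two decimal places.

Row totals: 400, 325. Column totals: 386, 339. Grand total N = 725.
Expected counts (row total × column total / N):
  Exposed, Case: 400×386/725 = 212.966
  Exposed, Control: 400×339/725 = 187.034
  Unexposed, Case: 325×386/725 = 173.034
  Unexposed, Control: 325×339/725 = 151.966
Contributions (O − E)²/E:
  (225 − 212.966)²/212.966 = 0.6800
  (175 − 187.034)²/187.034 = 0.7743
  (161 − 173.034)²/173.034 = 0.8369
  (164 − 151.966)²/151.966 = 0.9530
χ² = 0.6800 + 0.7743 + 0.8369 + 0.9530 = 3.24

3.24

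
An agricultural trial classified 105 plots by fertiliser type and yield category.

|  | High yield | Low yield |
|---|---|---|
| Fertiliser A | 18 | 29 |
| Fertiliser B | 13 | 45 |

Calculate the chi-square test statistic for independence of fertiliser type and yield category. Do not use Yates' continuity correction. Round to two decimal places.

3.15

Row totals: 47, 58. Column totals: 31, 74. Grand total N = 105.
Expected counts (row total × column total / N):
  Fertiliser A, High yield: 47×31/105 = 13.876
  Fertiliser A, Low yield: 47×74/105 = 33.124
  Fertiliser B, High yield: 58×31/105 = 17.124
  Fertiliser B, Low yield: 58×74/105 = 40.876
Contributions (O − E)²/E:
  (18 − 13.876)²/13.876 = 1.2257
  (29 − 33.124)²/33.124 = 0.5134
  (13 − 17.124)²/17.124 = 0.9932
  (45 − 40.876)²/40.876 = 0.4161
χ² = 1.2257 + 0.5134 + 0.9932 + 0.4161 = 3.15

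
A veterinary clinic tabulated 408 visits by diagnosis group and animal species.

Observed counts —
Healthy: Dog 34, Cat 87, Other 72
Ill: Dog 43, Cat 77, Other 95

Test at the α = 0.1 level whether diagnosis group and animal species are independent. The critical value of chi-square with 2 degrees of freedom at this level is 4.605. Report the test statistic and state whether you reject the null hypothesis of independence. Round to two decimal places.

Row totals: 193, 215. Column totals: 77, 164, 167. Grand total N = 408.
Expected counts (row total × column total / N):
  Healthy, Dog: 193×77/408 = 36.424
  Healthy, Cat: 193×164/408 = 77.578
  Healthy, Other: 193×167/408 = 78.998
  Ill, Dog: 215×77/408 = 40.576
  Ill, Cat: 215×164/408 = 86.422
  Ill, Other: 215×167/408 = 88.002
Contributions (O − E)²/E:
  (34 − 36.424)²/36.424 = 0.1613
  (87 − 77.578)²/77.578 = 1.1443
  (72 − 78.998)²/78.998 = 0.6199
  (43 − 40.576)²/40.576 = 0.1448
  (77 − 86.422)²/86.422 = 1.0272
  (95 − 88.002)²/88.002 = 0.5565
χ² = 0.1613 + 1.1443 + 0.6199 + 0.1448 + 1.0272 + 0.5565 = 3.65
df = (2−1)(3−1) = 2. Since 3.65 < 4.605, fail to reject the null hypothesis of independence at α = 0.1.

3.65; fail to reject H₀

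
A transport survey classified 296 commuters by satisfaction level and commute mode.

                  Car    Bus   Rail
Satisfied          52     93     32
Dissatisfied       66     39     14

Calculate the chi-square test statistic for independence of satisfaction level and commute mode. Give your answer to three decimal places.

Row totals: 177, 119. Column totals: 118, 132, 46. Grand total N = 296.
Expected counts (row total × column total / N):
  Satisfied, Car: 177×118/296 = 70.56081
  Satisfied, Bus: 177×132/296 = 78.93243
  Satisfied, Rail: 177×46/296 = 27.50676
  Dissatisfied, Car: 119×118/296 = 47.43919
  Dissatisfied, Bus: 119×132/296 = 53.06757
  Dissatisfied, Rail: 119×46/296 = 18.49324
Contributions (O − E)²/E:
  (52 − 70.56081)²/70.56081 = 4.8824
  (93 − 78.93243)²/78.93243 = 2.5072
  (32 − 27.50676)²/27.50676 = 0.7340
  (66 − 47.43919)²/47.43919 = 7.2620
  (39 − 53.06757)²/53.06757 = 3.7291
  (14 − 18.49324)²/18.49324 = 1.0917
χ² = 4.8824 + 2.5072 + 0.7340 + 7.2620 + 3.7291 + 1.0917 = 20.206

20.206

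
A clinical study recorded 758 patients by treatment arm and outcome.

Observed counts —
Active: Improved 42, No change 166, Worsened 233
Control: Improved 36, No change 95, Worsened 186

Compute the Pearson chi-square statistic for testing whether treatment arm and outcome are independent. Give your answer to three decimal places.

4.894

Row totals: 441, 317. Column totals: 78, 261, 419. Grand total N = 758.
Expected counts (row total × column total / N):
  Active, Improved: 441×78/758 = 45.3799
  Active, No change: 441×261/758 = 151.8483
  Active, Worsened: 441×419/758 = 243.7718
  Control, Improved: 317×78/758 = 32.6201
  Control, No change: 317×261/758 = 109.1517
  Control, Worsened: 317×419/758 = 175.2282
Contributions (O − E)²/E:
  (42 − 45.3799)²/45.3799 = 0.2517
  (166 − 151.8483)²/151.8483 = 1.3189
  (233 − 243.7718)²/243.7718 = 0.4760
  (36 − 32.6201)²/32.6201 = 0.3502
  (95 − 109.1517)²/109.1517 = 1.8348
  (186 − 175.2282)²/175.2282 = 0.6622
χ² = 0.2517 + 1.3189 + 0.4760 + 0.3502 + 1.8348 + 0.6622 = 4.894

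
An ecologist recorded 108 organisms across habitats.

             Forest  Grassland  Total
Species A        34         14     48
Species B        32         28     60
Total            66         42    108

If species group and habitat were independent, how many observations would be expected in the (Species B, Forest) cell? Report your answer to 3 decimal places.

Row total (Species B) = 60; column total (Forest) = 66; grand total N = 108.
Expected count = (row total × column total) / N = 60 × 66 / 108 = 36.667.

36.667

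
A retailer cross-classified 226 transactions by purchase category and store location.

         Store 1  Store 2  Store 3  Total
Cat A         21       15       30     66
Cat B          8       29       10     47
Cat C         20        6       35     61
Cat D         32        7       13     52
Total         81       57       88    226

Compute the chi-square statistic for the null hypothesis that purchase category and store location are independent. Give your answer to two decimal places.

60.63

Grand total N = 226.
Expected counts (row total × column total / N):
  Cat A, Store 1: 66×81/226 = 23.655
  Cat A, Store 2: 66×57/226 = 16.646
  Cat A, Store 3: 66×88/226 = 25.699
  Cat B, Store 1: 47×81/226 = 16.845
  Cat B, Store 2: 47×57/226 = 11.854
  Cat B, Store 3: 47×88/226 = 18.301
  Cat C, Store 1: 61×81/226 = 21.863
  Cat C, Store 2: 61×57/226 = 15.385
  Cat C, Store 3: 61×88/226 = 23.752
  Cat D, Store 1: 52×81/226 = 18.637
  Cat D, Store 2: 52×57/226 = 13.115
  Cat D, Store 3: 52×88/226 = 20.248
Contributions (O − E)²/E:
  (21 − 23.655)²/23.655 = 0.2980
  (15 − 16.646)²/16.646 = 0.1628
  (30 − 25.699)²/25.699 = 0.7198
  (8 − 16.845)²/16.845 = 4.6443
  (29 − 11.854)²/11.854 = 24.8005
  (10 − 18.301)²/18.301 = 3.7652
  (20 − 21.863)²/21.863 = 0.1588
  (6 − 15.385)²/15.385 = 5.7249
  (35 − 23.752)²/23.752 = 5.3266
  (32 − 18.637)²/18.637 = 9.5815
  (7 − 13.115)²/13.115 = 2.8512
  (13 − 20.248)²/20.248 = 2.5945
χ² = 0.2980 + 0.1628 + 0.7198 + 4.6443 + 24.8005 + 3.7652 + 0.1588 + 5.7249 + 5.3266 + 9.5815 + 2.8512 + 2.5945 = 60.63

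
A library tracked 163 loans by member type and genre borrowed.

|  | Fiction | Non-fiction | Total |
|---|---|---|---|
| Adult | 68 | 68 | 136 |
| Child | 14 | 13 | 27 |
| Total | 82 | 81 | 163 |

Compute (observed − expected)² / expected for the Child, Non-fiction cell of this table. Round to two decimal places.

0.01

Row total (Child) = 27; column total (Non-fiction) = 81; N = 163.
Expected count E = 27 × 81 / 163 = 13.417.
Contribution = (O − E)²/E = (13 − 13.417)² / 13.417 = 0.01.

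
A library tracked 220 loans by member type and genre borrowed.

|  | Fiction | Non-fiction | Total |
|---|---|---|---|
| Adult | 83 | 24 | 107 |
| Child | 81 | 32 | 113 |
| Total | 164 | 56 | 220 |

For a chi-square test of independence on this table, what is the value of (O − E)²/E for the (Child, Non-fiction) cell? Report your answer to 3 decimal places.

0.364

Row total (Child) = 113; column total (Non-fiction) = 56; N = 220.
Expected count E = 113 × 56 / 220 = 28.7636.
Contribution = (O − E)²/E = (32 − 28.7636)² / 28.7636 = 0.364.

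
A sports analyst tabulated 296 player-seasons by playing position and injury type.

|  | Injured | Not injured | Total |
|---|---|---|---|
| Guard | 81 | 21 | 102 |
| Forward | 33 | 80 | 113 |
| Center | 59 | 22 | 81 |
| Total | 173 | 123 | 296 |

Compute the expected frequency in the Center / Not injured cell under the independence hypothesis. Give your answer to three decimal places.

Row total (Center) = 81; column total (Not injured) = 123; grand total N = 296.
Expected count = (row total × column total) / N = 81 × 123 / 296 = 33.659.

33.659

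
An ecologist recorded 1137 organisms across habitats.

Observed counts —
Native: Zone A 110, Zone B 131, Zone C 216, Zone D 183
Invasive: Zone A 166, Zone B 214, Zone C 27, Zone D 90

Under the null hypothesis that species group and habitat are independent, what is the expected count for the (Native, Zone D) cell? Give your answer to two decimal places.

Row total (Native) = 640; column total (Zone D) = 273; grand total N = 1137.
Expected count = (row total × column total) / N = 640 × 273 / 1137 = 153.67.

153.67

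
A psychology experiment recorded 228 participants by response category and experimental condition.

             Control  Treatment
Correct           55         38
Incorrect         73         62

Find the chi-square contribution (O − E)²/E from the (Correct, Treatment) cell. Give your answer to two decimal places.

0.19

Row total (Correct) = 93; column total (Treatment) = 100; N = 228.
Expected count E = 93 × 100 / 228 = 40.789.
Contribution = (O − E)²/E = (38 − 40.789)² / 40.789 = 0.19.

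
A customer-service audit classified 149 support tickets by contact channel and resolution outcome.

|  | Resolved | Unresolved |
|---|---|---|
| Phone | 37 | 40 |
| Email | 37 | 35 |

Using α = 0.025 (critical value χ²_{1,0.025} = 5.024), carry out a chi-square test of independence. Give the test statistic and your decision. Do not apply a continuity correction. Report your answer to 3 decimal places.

Row totals: 77, 72. Column totals: 74, 75. Grand total N = 149.
Expected counts (row total × column total / N):
  Phone, Resolved: 77×74/149 = 38.2416
  Phone, Unresolved: 77×75/149 = 38.7584
  Email, Resolved: 72×74/149 = 35.7584
  Email, Unresolved: 72×75/149 = 36.2416
Contributions (O − E)²/E:
  (37 − 38.2416)²/38.2416 = 0.0403
  (40 − 38.7584)²/38.7584 = 0.0398
  (37 − 35.7584)²/35.7584 = 0.0431
  (35 − 36.2416)²/36.2416 = 0.0425
χ² = 0.0403 + 0.0398 + 0.0431 + 0.0425 = 0.166
df = (2−1)(2−1) = 1. Since 0.166 < 5.024, fail to reject the null hypothesis of independence at α = 0.025.

0.166; fail to reject H₀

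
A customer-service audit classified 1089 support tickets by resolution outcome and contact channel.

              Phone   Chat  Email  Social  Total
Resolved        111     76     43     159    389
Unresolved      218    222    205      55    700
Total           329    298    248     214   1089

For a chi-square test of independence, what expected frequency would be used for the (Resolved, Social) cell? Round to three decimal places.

Row total (Resolved) = 389; column total (Social) = 214; grand total N = 1089.
Expected count = (row total × column total) / N = 389 × 214 / 1089 = 76.443.

76.443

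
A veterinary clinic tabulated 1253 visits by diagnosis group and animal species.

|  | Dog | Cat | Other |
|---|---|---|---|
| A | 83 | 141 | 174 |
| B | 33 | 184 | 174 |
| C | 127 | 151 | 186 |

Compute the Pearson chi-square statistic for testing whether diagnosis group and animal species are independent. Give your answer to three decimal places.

53.766

Row totals: 398, 391, 464. Column totals: 243, 476, 534. Grand total N = 1253.
Expected counts (row total × column total / N):
  A, Dog: 398×243/1253 = 77.1860
  A, Cat: 398×476/1253 = 151.1955
  A, Other: 398×534/1253 = 169.6185
  B, Dog: 391×243/1253 = 75.8284
  B, Cat: 391×476/1253 = 148.5363
  B, Other: 391×534/1253 = 166.6353
  C, Dog: 464×243/1253 = 89.9856
  C, Cat: 464×476/1253 = 176.2682
  C, Other: 464×534/1253 = 197.7462
Contributions (O − E)²/E:
  (83 − 77.1860)²/77.1860 = 0.4379
  (141 − 151.1955)²/151.1955 = 0.6875
  (174 − 169.6185)²/169.6185 = 0.1132
  (33 − 75.8284)²/75.8284 = 24.1898
  (184 − 148.5363)²/148.5363 = 8.4671
  (174 − 166.6353)²/166.6353 = 0.3255
  (127 − 89.9856)²/89.9856 = 15.2254
  (151 − 176.2682)²/176.2682 = 3.6222
  (186 − 197.7462)²/197.7462 = 0.6977
χ² = 0.4379 + 0.6875 + 0.1132 + 24.1898 + 8.4671 + 0.3255 + 15.2254 + 3.6222 + 0.6977 = 53.766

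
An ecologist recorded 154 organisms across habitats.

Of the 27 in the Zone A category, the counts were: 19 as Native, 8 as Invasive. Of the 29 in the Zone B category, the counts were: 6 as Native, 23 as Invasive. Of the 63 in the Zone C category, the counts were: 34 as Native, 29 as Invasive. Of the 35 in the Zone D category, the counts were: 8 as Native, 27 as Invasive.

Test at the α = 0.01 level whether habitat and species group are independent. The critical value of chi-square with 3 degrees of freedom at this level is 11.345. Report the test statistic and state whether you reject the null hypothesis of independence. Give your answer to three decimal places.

22.948; reject H₀

Row totals: 27, 29, 63, 35. Column totals: 67, 87. Grand total N = 154.
Expected counts (row total × column total / N):
  Zone A, Native: 27×67/154 = 11.7468
  Zone A, Invasive: 27×87/154 = 15.2532
  Zone B, Native: 29×67/154 = 12.6169
  Zone B, Invasive: 29×87/154 = 16.3831
  Zone C, Native: 63×67/154 = 27.4091
  Zone C, Invasive: 63×87/154 = 35.5909
  Zone D, Native: 35×67/154 = 15.2273
  Zone D, Invasive: 35×87/154 = 19.7727
Contributions (O − E)²/E:
  (19 − 11.7468)²/11.7468 = 4.4786
  (8 − 15.2532)²/15.2532 = 3.4490
  (6 − 12.6169)²/12.6169 = 3.4702
  (23 − 16.3831)²/16.3831 = 2.6725
  (34 − 27.4091)²/27.4091 = 1.5849
  (29 − 35.5909)²/35.5909 = 1.2205
  (8 − 15.2273)²/15.2273 = 3.4303
  (27 − 19.7727)²/19.7727 = 2.6417
χ² = 4.4786 + 3.4490 + 3.4702 + 2.6725 + 1.5849 + 1.2205 + 3.4303 + 2.6417 = 22.948
df = (4−1)(2−1) = 3. Since 22.948 > 11.345, reject the null hypothesis of independence at α = 0.01.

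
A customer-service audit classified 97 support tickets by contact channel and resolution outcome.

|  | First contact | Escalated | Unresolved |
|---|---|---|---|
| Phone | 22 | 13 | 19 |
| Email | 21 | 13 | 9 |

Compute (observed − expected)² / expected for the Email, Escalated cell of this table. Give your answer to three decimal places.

0.189

Row total (Email) = 43; column total (Escalated) = 26; N = 97.
Expected count E = 43 × 26 / 97 = 11.5258.
Contribution = (O − E)²/E = (13 − 11.5258)² / 11.5258 = 0.189.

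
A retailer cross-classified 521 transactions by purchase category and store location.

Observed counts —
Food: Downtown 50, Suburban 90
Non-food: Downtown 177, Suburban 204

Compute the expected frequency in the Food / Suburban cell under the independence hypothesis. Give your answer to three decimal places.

Row total (Food) = 140; column total (Suburban) = 294; grand total N = 521.
Expected count = (row total × column total) / N = 140 × 294 / 521 = 79.002.

79.002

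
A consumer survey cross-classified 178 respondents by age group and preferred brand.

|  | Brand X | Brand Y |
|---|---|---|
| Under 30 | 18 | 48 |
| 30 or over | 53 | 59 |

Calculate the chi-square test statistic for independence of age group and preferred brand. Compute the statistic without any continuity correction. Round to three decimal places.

6.962

Row totals: 66, 112. Column totals: 71, 107. Grand total N = 178.
Expected counts (row total × column total / N):
  Under 30, Brand X: 66×71/178 = 26.3258
  Under 30, Brand Y: 66×107/178 = 39.6742
  30 or over, Brand X: 112×71/178 = 44.6742
  30 or over, Brand Y: 112×107/178 = 67.3258
Contributions (O − E)²/E:
  (18 − 26.3258)²/26.3258 = 2.6331
  (48 − 39.6742)²/39.6742 = 1.7472
  (53 − 44.6742)²/44.6742 = 1.5517
  (59 − 67.3258)²/67.3258 = 1.0296
χ² = 2.6331 + 1.7472 + 1.5517 + 1.0296 = 6.962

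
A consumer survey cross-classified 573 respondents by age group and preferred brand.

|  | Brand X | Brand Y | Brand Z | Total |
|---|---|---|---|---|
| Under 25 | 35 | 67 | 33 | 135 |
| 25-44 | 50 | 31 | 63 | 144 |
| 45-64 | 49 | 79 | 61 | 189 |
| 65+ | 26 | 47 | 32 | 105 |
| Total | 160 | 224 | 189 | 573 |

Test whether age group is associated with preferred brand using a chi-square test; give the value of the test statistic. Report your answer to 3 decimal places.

27.913

Grand total N = 573.
Expected counts (row total × column total / N):
  Under 25, Brand X: 135×160/573 = 37.6963
  Under 25, Brand Y: 135×224/573 = 52.7749
  Under 25, Brand Z: 135×189/573 = 44.5288
  25-44, Brand X: 144×160/573 = 40.2094
  25-44, Brand Y: 144×224/573 = 56.2932
  25-44, Brand Z: 144×189/573 = 47.4974
  45-64, Brand X: 189×160/573 = 52.7749
  45-64, Brand Y: 189×224/573 = 73.8848
  45-64, Brand Z: 189×189/573 = 62.3403
  65+, Brand X: 105×160/573 = 29.3194
  65+, Brand Y: 105×224/573 = 41.0471
  65+, Brand Z: 105×189/573 = 34.6335
Contributions (O − E)²/E:
  (35 − 37.6963)²/37.6963 = 0.1929
  (67 − 52.7749)²/52.7749 = 3.8343
  (33 − 44.5288)²/44.5288 = 2.9849
  (50 − 40.2094)²/40.2094 = 2.3839
  (31 − 56.2932)²/56.2932 = 11.3645
  (63 − 47.4974)²/47.4974 = 5.0599
  (49 − 52.7749)²/52.7749 = 0.2700
  (79 − 73.8848)²/73.8848 = 0.3541
  (61 − 62.3403)²/62.3403 = 0.0288
  (26 − 29.3194)²/29.3194 = 0.3758
  (47 − 41.0471)²/41.0471 = 0.8633
  (32 − 34.6335)²/34.6335 = 0.2002
χ² = 0.1929 + 3.8343 + 2.9849 + 2.3839 + 11.3645 + 5.0599 + 0.2700 + 0.3541 + 0.0288 + 0.3758 + 0.8633 + 0.2002 = 27.913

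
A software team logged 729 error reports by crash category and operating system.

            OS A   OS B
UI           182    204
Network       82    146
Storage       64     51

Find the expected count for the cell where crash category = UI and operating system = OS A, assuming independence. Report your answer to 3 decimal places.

173.674

Row total (UI) = 386; column total (OS A) = 328; grand total N = 729.
Expected count = (row total × column total) / N = 386 × 328 / 729 = 173.674.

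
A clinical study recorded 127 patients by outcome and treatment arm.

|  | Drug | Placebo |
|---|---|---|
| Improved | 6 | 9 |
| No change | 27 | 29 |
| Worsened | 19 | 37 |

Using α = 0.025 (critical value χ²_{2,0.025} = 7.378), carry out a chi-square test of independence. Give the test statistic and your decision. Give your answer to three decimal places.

Row totals: 15, 56, 56. Column totals: 52, 75. Grand total N = 127.
Expected counts (row total × column total / N):
  Improved, Drug: 15×52/127 = 6.1417
  Improved, Placebo: 15×75/127 = 8.8583
  No change, Drug: 56×52/127 = 22.9291
  No change, Placebo: 56×75/127 = 33.0709
  Worsened, Drug: 56×52/127 = 22.9291
  Worsened, Placebo: 56×75/127 = 33.0709
Contributions (O − E)²/E:
  (6 − 6.1417)²/6.1417 = 0.0033
  (9 − 8.8583)²/8.8583 = 0.0023
  (27 − 22.9291)²/22.9291 = 0.7228
  (29 − 33.0709)²/33.0709 = 0.5011
  (19 − 22.9291)²/22.9291 = 0.6733
  (37 − 33.0709)²/33.0709 = 0.4668
χ² = 0.0033 + 0.0023 + 0.7228 + 0.5011 + 0.6733 + 0.4668 = 2.370
df = (3−1)(2−1) = 2. Since 2.370 < 7.378, fail to reject the null hypothesis of independence at α = 0.025.

2.370; fail to reject H₀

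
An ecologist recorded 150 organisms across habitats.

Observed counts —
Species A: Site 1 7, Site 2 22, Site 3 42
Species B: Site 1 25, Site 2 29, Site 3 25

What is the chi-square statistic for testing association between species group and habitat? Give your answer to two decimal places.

Row totals: 71, 79. Column totals: 32, 51, 67. Grand total N = 150.
Expected counts (row total × column total / N):
  Species A, Site 1: 71×32/150 = 15.147
  Species A, Site 2: 71×51/150 = 24.140
  Species A, Site 3: 71×67/150 = 31.713
  Species B, Site 1: 79×32/150 = 16.853
  Species B, Site 2: 79×51/150 = 26.860
  Species B, Site 3: 79×67/150 = 35.287
Contributions (O − E)²/E:
  (7 − 15.147)²/15.147 = 4.3820
  (22 − 24.140)²/24.140 = 0.1897
  (42 − 31.713)²/31.713 = 3.3369
  (25 − 16.853)²/16.853 = 3.9384
  (29 − 26.860)²/26.860 = 0.1705
  (25 − 35.287)²/35.287 = 2.9989
χ² = 4.3820 + 0.1897 + 3.3369 + 3.9384 + 0.1705 + 2.9989 = 15.02

15.02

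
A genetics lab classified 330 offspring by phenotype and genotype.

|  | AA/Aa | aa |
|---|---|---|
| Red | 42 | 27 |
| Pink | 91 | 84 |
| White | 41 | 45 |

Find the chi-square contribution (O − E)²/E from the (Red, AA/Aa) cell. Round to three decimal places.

0.868

Row total (Red) = 69; column total (AA/Aa) = 174; N = 330.
Expected count E = 69 × 174 / 330 = 36.3818.
Contribution = (O − E)²/E = (42 − 36.3818)² / 36.3818 = 0.868.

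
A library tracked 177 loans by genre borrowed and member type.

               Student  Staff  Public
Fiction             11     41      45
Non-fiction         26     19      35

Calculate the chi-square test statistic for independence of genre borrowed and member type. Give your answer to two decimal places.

Row totals: 97, 80. Column totals: 37, 60, 80. Grand total N = 177.
Expected counts (row total × column total / N):
  Fiction, Student: 97×37/177 = 20.277
  Fiction, Staff: 97×60/177 = 32.881
  Fiction, Public: 97×80/177 = 43.842
  Non-fiction, Student: 80×37/177 = 16.723
  Non-fiction, Staff: 80×60/177 = 27.119
  Non-fiction, Public: 80×80/177 = 36.158
Contributions (O − E)²/E:
  (11 − 20.277)²/20.277 = 4.2444
  (41 − 32.881)²/32.881 = 2.0047
  (45 − 43.842)²/43.842 = 0.0306
  (26 − 16.723)²/16.723 = 5.1464
  (19 − 27.119)²/27.119 = 2.4307
  (35 − 36.158)²/36.158 = 0.0371
χ² = 4.2444 + 2.0047 + 0.0306 + 5.1464 + 2.4307 + 0.0371 = 13.89

13.89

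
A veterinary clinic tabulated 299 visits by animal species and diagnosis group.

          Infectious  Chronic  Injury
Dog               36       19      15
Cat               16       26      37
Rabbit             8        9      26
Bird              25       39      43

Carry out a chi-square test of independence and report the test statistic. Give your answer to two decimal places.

31.47

Row totals: 70, 79, 43, 107. Column totals: 85, 93, 121. Grand total N = 299.
Expected counts (row total × column total / N):
  Dog, Infectious: 70×85/299 = 19.900
  Dog, Chronic: 70×93/299 = 21.773
  Dog, Injury: 70×121/299 = 28.328
  Cat, Infectious: 79×85/299 = 22.458
  Cat, Chronic: 79×93/299 = 24.572
  Cat, Injury: 79×121/299 = 31.970
  Rabbit, Infectious: 43×85/299 = 12.224
  Rabbit, Chronic: 43×93/299 = 13.375
  Rabbit, Injury: 43×121/299 = 17.401
  Bird, Infectious: 107×85/299 = 30.418
  Bird, Chronic: 107×93/299 = 33.281
  Bird, Injury: 107×121/299 = 43.301
Contributions (O − E)²/E:
  (36 − 19.900)²/19.900 = 13.0256
  (19 − 21.773)²/21.773 = 0.3532
  (15 − 28.328)²/28.328 = 6.2707
  (16 − 22.458)²/22.458 = 1.8571
  (26 − 24.572)²/24.572 = 0.0830
  (37 − 31.970)²/31.970 = 0.7914
  (8 − 12.224)²/12.224 = 1.4596
  (9 − 13.375)²/13.375 = 1.4311
  (26 − 17.401)²/17.401 = 4.2493
  (25 − 30.418)²/30.418 = 0.9650
  (39 − 33.281)²/33.281 = 0.9828
  (43 − 43.301)²/43.301 = 0.0021
χ² = 13.0256 + 0.3532 + 6.2707 + 1.8571 + 0.0830 + 0.7914 + 1.4596 + 1.4311 + 4.2493 + 0.9650 + 0.9828 + 0.0021 = 31.47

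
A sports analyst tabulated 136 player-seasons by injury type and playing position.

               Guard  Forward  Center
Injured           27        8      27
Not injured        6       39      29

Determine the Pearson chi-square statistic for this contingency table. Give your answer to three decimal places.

33.081

Row totals: 62, 74. Column totals: 33, 47, 56. Grand total N = 136.
Expected counts (row total × column total / N):
  Injured, Guard: 62×33/136 = 15.0441
  Injured, Forward: 62×47/136 = 21.4265
  Injured, Center: 62×56/136 = 25.5294
  Not injured, Guard: 74×33/136 = 17.9559
  Not injured, Forward: 74×47/136 = 25.5735
  Not injured, Center: 74×56/136 = 30.4706
Contributions (O − E)²/E:
  (27 − 15.0441)²/15.0441 = 9.5016
  (8 − 21.4265)²/21.4265 = 8.4135
  (27 − 25.5294)²/25.5294 = 0.0847
  (6 − 17.9559)²/17.9559 = 7.9608
  (39 − 25.5735)²/25.5735 = 7.0491
  (29 − 30.4706)²/30.4706 = 0.0710
χ² = 9.5016 + 8.4135 + 0.0847 + 7.9608 + 7.0491 + 0.0710 = 33.081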